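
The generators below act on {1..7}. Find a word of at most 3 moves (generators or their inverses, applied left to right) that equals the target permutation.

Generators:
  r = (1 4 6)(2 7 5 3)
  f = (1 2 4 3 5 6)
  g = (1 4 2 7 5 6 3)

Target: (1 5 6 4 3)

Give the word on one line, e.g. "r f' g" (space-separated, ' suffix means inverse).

  after r': (1 6 4)(2 3 5 7)
  after g: (1 3 6 2)
  after f: (1 5 6 4 3)

r' g f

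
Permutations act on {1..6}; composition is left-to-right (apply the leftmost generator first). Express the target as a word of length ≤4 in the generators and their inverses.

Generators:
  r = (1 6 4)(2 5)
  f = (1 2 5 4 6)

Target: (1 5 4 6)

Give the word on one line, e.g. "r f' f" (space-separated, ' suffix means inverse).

  after f: (1 2 5 4 6)
  after r': (1 5 6 4)
  after r': (1 2 5)
  after r': (1 5 4 6)

f r' r' r'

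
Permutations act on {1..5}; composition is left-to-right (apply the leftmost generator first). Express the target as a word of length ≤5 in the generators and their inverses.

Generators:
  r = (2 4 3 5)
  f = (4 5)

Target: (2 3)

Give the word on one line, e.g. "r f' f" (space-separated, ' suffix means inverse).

r' f' r f f

  after r': (2 5 3 4)
  after f': (2 4)(3 5)
  after r: (2 3)
  after f: (2 3)(4 5)
  after f: (2 3)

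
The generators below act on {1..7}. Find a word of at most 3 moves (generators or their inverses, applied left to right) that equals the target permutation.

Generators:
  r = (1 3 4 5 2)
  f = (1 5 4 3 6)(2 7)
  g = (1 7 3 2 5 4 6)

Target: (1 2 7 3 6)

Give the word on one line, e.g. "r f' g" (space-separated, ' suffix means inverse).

  after r: (1 3 4 5 2)
  after g: (1 2 7 3 6)

r g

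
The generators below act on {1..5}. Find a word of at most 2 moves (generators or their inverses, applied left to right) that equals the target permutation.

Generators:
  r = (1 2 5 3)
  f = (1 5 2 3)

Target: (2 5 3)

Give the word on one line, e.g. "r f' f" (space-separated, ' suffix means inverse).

  after r': (1 3 5 2)
  after f: (2 5 3)

r' f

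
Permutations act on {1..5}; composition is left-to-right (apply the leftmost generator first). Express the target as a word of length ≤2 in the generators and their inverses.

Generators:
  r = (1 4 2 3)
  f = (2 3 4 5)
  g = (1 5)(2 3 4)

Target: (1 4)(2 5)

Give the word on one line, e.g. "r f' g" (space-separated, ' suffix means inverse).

  after r': (1 3 2 4)
  after f: (1 4)(2 5)

r' f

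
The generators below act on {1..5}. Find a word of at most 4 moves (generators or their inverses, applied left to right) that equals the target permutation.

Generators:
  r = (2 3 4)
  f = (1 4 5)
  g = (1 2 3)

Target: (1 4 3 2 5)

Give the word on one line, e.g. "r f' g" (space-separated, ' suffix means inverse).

r' f' f'

  after r': (2 4 3)
  after f': (1 5 4 3 2)
  after f': (1 4 3 2 5)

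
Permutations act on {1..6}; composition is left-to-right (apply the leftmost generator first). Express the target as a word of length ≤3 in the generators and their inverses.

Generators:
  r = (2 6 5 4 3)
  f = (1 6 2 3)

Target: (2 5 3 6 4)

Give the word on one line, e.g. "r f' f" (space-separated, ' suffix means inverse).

r r

  after r: (2 6 5 4 3)
  after r: (2 5 3 6 4)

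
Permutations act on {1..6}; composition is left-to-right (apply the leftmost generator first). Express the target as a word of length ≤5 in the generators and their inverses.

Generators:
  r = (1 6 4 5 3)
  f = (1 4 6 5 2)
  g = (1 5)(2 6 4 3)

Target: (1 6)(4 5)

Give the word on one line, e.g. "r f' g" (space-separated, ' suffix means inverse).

g' g' r' r' f'

  after g': (1 5)(2 3 4 6)
  after g': (2 4)(3 6)
  after r': (1 3)(2 6 5 4)
  after r': (1 5 6 4 2)
  after f': (1 6)(4 5)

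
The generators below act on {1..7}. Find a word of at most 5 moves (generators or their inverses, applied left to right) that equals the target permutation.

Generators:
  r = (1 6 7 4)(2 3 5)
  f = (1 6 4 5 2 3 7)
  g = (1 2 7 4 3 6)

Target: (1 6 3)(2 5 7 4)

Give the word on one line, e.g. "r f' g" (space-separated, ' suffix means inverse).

r' g' r f'

  after r': (1 4 7 6)(2 5 3)
  after g': (1 7 3)(2 5 4)
  after r: (1 4 3 6 7 5)
  after f': (1 6 3)(2 5 7 4)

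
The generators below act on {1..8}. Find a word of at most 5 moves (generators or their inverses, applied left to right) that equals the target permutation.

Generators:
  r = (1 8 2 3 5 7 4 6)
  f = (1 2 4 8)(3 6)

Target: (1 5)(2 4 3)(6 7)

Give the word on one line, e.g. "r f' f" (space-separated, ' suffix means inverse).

  after f: (1 2 4 8)(3 6)
  after r: (1 3)(2 6 5 7 4)
  after r: (1 5 4 3 8 2)(6 7)
  after f': (1 5 2 8)(3 4 6 7)
  after f': (1 5)(2 4 3)(6 7)

f r r f' f'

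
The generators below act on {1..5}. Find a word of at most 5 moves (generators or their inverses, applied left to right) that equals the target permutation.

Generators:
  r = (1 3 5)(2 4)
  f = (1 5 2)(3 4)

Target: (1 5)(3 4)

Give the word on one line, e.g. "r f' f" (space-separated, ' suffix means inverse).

  after r': (1 5 3)(2 4)
  after f: (1 2 3 5 4)
  after f: (2 4 5 3)
  after r': (1 5)(3 4)

r' f f r'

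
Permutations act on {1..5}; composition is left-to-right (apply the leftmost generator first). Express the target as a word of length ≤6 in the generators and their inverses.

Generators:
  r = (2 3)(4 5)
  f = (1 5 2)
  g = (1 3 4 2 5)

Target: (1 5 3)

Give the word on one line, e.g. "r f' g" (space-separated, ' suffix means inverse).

g' f' f' g

  after g': (1 5 2 4 3)
  after f': (2 4 3)
  after f': (1 2 4 3 5)
  after g: (1 5 3)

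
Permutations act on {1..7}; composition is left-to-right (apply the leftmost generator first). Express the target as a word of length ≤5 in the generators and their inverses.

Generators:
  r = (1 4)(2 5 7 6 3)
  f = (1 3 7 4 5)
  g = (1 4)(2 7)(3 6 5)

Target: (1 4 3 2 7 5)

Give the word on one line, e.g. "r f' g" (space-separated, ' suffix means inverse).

g' r' f' f'

  after g': (1 4)(2 7)(3 5 6)
  after r': (2 5 7 3)
  after f': (1 5 3 2 4 7)
  after f': (1 4 3 2 7 5)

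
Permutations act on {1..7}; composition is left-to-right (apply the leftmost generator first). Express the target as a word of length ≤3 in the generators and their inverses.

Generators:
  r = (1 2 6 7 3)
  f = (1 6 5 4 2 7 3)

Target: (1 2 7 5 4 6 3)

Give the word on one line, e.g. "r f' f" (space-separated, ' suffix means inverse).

  after r': (1 3 7 6 2)
  after f: (2 6 7 5 4)
  after r: (1 2 7 5 4 6 3)

r' f r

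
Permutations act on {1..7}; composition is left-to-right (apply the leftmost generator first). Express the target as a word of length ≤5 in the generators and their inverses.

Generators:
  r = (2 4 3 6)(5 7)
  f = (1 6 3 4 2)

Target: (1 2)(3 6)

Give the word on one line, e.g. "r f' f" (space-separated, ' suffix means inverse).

  after r': (2 6 3 4)(5 7)
  after f: (1 6 4)(2 3)(5 7)
  after f: (1 3)(2 4 6)(5 7)
  after r': (1 4 3)
  after f: (1 2)(3 6)

r' f f r' f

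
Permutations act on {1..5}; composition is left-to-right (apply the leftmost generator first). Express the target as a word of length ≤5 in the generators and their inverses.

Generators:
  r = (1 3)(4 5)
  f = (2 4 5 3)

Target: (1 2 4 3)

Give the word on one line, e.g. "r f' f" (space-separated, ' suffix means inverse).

r' f' f' f'

  after r': (1 3)(4 5)
  after f': (1 5 2 3)
  after f': (1 4 2 5 3)
  after f': (1 2 4 3)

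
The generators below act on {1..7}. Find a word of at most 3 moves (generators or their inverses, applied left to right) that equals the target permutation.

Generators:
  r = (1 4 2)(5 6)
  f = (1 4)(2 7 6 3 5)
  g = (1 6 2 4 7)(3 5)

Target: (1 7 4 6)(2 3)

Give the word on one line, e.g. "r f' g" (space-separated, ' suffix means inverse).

  after f': (1 4)(2 5 3 6 7)
  after g: (1 7 4 6)(2 3)

f' g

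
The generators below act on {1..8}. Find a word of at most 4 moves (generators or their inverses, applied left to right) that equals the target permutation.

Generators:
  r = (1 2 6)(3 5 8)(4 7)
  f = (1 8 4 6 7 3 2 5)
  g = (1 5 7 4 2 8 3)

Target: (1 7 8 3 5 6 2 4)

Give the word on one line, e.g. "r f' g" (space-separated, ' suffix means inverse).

r g f r

  after r: (1 2 6)(3 5 8)(4 7)
  after g: (1 8)(2 6 5 3 7)
  after f: (1 4 6)(2 7 5)
  after r: (1 7 8 3 5 6 2 4)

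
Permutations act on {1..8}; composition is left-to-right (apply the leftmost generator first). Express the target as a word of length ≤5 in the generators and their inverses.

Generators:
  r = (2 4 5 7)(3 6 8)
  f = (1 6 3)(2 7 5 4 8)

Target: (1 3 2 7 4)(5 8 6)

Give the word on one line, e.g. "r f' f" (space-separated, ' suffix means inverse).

  after r': (2 7 5 4)(3 8 6)
  after f': (1 3 4 8)
  after r: (1 6 8)(2 4 3 5 7)
  after f': (2 5)(3 7 8)(4 6)
  after f': (1 3 2 7 4)(5 8 6)

r' f' r f' f'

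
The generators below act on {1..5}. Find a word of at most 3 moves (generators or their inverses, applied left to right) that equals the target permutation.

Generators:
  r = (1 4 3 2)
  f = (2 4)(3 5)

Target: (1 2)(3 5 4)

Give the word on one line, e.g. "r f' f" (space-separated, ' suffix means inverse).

f' r'

  after f': (2 4)(3 5)
  after r': (1 2)(3 5 4)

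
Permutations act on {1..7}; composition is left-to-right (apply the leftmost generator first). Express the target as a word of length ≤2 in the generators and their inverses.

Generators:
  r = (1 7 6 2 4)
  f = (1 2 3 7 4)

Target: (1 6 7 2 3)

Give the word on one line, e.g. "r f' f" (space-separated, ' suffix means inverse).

f r'

  after f: (1 2 3 7 4)
  after r': (1 6 7 2 3)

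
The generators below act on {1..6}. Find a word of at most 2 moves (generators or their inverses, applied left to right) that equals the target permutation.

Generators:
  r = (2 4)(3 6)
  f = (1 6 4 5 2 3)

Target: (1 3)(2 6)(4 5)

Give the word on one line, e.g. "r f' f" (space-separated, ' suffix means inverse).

f r

  after f: (1 6 4 5 2 3)
  after r: (1 3)(2 6)(4 5)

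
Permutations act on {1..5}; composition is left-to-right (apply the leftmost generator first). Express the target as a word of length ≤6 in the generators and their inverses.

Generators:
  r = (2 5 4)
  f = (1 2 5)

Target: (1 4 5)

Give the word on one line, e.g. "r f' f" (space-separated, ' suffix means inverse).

  after f: (1 2 5)
  after f: (1 5 2)
  after r: (1 4 2)
  after f: (1 4 5)

f f r f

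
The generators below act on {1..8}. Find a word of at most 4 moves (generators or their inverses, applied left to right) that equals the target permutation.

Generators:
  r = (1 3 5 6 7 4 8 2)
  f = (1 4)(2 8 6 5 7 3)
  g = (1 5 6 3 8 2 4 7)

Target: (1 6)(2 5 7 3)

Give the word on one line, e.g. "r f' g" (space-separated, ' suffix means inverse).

  after g: (1 5 6 3 8 2 4 7)
  after f': (1 6 7 4 5 8 3 2)
  after g': (1 5 3 8 6 4)(2 7)
  after f': (1 6)(2 5 7 3)

g f' g' f'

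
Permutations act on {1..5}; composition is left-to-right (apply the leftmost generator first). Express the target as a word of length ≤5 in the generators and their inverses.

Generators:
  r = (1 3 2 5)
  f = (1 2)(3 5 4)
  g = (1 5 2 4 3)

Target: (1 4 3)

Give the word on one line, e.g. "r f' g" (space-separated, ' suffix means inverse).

g g r' f'

  after g: (1 5 2 4 3)
  after g: (1 2 3 5 4)
  after r': (1 3 2)(4 5)
  after f': (1 4 3)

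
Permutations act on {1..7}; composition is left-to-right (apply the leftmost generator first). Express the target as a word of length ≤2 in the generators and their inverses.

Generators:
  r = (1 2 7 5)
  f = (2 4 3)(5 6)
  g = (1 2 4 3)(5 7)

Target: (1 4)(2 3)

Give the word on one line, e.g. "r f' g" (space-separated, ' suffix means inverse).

  after g': (1 3 4 2)(5 7)
  after g': (1 4)(2 3)

g' g'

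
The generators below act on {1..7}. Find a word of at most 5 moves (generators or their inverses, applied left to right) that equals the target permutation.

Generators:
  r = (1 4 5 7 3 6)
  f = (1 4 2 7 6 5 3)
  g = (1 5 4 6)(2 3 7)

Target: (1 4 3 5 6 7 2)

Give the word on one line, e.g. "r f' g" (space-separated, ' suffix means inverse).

  after r: (1 4 5 7 3 6)
  after g: (1 6 5 2 3)
  after f': (1 7 2 5 4)
  after r': (1 5)(2 4 6 3 7)
  after r': (1 4 3 5 6 7 2)

r g f' r' r'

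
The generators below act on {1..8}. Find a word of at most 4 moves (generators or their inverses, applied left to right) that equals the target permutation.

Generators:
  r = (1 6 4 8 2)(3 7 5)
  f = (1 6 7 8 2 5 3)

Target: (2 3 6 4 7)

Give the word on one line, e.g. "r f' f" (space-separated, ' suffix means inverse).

  after r: (1 6 4 8 2)(3 7 5)
  after f': (2 3 6 4 7)

r f'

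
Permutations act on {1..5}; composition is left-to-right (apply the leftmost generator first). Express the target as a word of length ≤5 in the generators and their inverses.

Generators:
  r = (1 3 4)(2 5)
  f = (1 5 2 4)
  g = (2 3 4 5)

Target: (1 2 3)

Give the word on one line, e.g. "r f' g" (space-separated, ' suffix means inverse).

  after g: (2 3 4 5)
  after r': (1 4 2)
  after r': (1 3)(2 4 5)
  after g': (1 2 3)

g r' r' g'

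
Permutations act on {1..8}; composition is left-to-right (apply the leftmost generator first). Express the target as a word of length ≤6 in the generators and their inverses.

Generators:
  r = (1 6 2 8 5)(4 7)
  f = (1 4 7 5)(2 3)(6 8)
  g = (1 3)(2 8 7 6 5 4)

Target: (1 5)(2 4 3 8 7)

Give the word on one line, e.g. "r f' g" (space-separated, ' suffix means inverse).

  after r': (1 5 8 2 6)(4 7)
  after r': (1 8 6 5 2)
  after f': (1 6 7 4)(2 5 3)
  after g: (1 5)(2 4 3 8 7)

r' r' f' g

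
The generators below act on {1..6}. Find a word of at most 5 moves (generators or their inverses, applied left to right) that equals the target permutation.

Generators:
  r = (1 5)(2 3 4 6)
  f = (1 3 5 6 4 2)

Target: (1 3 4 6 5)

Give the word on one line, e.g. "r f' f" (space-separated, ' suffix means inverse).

f r r f r'

  after f: (1 3 5 6 4 2)
  after r: (1 4 3)(2 5)
  after r: (1 6 2)(3 5)
  after f: (1 4 2 3 6)
  after r': (1 3 4 6 5)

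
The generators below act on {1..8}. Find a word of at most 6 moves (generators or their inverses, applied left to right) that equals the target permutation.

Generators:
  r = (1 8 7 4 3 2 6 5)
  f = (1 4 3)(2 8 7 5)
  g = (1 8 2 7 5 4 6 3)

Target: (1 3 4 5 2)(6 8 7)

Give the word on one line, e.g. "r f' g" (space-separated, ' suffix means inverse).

r' r' f g

  after r': (1 5 6 2 3 4 7 8)
  after r': (1 6 3 7)(2 4 8 5)
  after f: (1 6)(2 3 5 8)(4 7)
  after g: (1 3 4 5 2)(6 8 7)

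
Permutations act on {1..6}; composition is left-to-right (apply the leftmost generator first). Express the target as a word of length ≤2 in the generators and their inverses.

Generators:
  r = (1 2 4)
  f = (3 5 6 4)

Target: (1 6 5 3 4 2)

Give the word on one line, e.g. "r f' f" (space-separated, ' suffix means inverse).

r' f'

  after r': (1 4 2)
  after f': (1 6 5 3 4 2)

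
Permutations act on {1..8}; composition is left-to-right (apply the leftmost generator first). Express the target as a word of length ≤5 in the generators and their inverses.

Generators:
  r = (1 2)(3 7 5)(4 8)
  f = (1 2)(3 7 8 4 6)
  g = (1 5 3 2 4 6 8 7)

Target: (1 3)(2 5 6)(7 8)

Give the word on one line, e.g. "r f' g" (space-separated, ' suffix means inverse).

g' g' f' f'

  after g': (1 7 8 6 4 2 3 5)
  after g': (1 8 4 3)(2 5 7 6)
  after f': (1 7 4 6)(2 5 3)
  after f': (1 3)(2 5 6)(7 8)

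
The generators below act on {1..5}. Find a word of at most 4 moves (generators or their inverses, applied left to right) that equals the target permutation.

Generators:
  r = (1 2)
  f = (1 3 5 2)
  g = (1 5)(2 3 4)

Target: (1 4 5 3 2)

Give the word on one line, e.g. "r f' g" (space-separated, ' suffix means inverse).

  after r': (1 2)
  after g: (1 3 4 2 5)
  after r: (1 3 4)(2 5)
  after g: (1 4 5 3 2)

r' g r g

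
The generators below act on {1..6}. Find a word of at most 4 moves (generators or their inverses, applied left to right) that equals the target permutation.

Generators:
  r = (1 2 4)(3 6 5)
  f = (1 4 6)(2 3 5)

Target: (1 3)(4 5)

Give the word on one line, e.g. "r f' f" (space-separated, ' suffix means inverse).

r' f r r

  after r': (1 4 2)(3 5 6)
  after f: (1 6 5)(2 4 3)
  after r: (1 5 2)(3 4 6)
  after r: (1 3)(4 5)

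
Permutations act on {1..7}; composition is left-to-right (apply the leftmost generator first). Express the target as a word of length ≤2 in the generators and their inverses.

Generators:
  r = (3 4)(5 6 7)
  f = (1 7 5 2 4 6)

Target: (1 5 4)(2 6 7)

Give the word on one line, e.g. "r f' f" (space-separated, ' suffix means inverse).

f f

  after f: (1 7 5 2 4 6)
  after f: (1 5 4)(2 6 7)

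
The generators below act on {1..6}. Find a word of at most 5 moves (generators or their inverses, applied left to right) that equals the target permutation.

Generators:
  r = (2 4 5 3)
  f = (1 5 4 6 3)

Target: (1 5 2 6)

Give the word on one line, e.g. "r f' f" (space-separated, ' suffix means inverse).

  after f: (1 5 4 6 3)
  after r': (1 4 6 5 2 3)
  after f': (1 5 2 6)

f r' f'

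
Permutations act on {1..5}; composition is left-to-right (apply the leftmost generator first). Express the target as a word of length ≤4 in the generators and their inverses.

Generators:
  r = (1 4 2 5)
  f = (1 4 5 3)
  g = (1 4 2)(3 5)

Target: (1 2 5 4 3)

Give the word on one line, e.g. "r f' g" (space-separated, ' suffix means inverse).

f' r' g' r'

  after f': (1 3 5 4)
  after r': (1 3 2 4 5)
  after g': (1 5 2)(3 4)
  after r': (1 2 5 4 3)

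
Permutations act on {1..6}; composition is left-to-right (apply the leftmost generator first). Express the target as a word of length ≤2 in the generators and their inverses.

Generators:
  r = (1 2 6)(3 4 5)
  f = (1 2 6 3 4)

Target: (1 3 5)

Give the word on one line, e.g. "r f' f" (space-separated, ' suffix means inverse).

  after r': (1 6 2)(3 5 4)
  after f: (1 3 5)

r' f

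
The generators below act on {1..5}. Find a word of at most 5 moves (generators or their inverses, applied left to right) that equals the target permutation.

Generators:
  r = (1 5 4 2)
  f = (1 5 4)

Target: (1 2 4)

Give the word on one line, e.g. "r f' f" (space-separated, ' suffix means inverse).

  after f: (1 5 4)
  after r': (2 4)
  after f: (1 5 4 2)
  after f: (1 4 2 5)
  after r: (1 2 4)

f r' f f r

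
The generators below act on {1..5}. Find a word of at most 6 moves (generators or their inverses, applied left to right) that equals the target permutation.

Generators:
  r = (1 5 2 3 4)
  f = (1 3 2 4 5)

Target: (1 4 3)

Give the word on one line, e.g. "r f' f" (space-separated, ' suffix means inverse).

  after f: (1 3 2 4 5)
  after f: (1 2 5 3 4)
  after r: (1 3)(4 5)
  after f': (2 3 5)
  after r': (1 4 3)

f f r f' r'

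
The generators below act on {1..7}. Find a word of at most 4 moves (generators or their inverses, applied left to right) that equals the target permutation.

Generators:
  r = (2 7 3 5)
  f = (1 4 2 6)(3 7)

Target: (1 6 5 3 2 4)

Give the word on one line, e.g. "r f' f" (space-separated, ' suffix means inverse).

f' r r r

  after f': (1 6 2 4)(3 7)
  after r: (1 6 7 5 2 4)
  after r: (1 6 3 5 7 2 4)
  after r: (1 6 5 3 2 4)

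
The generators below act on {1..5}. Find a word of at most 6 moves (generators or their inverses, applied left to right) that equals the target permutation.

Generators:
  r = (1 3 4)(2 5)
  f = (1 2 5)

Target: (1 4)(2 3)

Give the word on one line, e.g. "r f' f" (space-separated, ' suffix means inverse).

  after f': (1 5 2)
  after r': (1 2 4 3)
  after f': (2 4 3 5)
  after r': (1 4)(2 3)

f' r' f' r'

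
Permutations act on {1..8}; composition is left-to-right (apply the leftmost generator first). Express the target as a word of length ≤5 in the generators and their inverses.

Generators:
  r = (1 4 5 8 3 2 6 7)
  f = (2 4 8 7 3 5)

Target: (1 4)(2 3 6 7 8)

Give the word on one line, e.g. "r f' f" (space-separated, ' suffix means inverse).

  after f: (2 4 8 7 3 5)
  after f: (2 8 3)(4 7 5)
  after r: (1 4)(2 3 6 7 8)

f f r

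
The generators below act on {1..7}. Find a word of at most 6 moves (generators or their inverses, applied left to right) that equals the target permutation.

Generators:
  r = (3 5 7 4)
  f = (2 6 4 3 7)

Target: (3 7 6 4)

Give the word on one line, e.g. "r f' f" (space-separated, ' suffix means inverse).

r r f r f'

  after r: (3 5 7 4)
  after r: (3 7)(4 5)
  after f: (2 6 4 5 3)
  after r: (2 6 3)(4 7)
  after f': (3 7 6 4)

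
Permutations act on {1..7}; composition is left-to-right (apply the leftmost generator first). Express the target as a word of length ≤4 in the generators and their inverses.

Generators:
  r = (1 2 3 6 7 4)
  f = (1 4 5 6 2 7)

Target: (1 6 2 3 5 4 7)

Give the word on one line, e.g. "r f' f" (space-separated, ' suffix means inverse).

r f'

  after r: (1 2 3 6 7 4)
  after f': (1 6 2 3 5 4 7)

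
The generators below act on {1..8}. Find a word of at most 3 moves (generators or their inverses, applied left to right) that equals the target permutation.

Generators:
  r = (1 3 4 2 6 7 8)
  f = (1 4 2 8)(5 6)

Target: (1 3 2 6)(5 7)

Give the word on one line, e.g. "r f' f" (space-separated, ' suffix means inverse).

  after r': (1 8 7 6 2 4 3)
  after f: (3 4)(5 6 8 7)
  after r: (1 3 2 6)(5 7)

r' f r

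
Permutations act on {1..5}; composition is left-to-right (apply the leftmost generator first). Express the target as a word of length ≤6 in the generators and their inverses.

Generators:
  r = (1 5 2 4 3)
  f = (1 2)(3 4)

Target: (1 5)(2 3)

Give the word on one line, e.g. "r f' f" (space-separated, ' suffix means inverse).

r r f r

  after r: (1 5 2 4 3)
  after r: (1 2 3 5 4)
  after f: (2 4)(3 5)
  after r: (1 5)(2 3)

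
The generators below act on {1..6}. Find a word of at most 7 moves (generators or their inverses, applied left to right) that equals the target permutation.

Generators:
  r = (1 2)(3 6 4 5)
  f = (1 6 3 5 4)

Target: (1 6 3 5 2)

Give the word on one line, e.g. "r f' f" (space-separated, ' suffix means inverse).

  after f: (1 6 3 5 4)
  after f: (1 3 4 6 5)
  after r': (1 5 2)(3 6 4)
  after r': (1 4 5)
  after r': (1 6 3 5 2)

f f r' r' r'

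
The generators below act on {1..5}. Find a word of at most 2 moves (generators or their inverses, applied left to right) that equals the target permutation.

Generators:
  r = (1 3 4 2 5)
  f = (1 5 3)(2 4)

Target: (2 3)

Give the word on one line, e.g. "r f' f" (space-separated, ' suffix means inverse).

  after f': (1 3 5)(2 4)
  after r': (2 3)

f' r'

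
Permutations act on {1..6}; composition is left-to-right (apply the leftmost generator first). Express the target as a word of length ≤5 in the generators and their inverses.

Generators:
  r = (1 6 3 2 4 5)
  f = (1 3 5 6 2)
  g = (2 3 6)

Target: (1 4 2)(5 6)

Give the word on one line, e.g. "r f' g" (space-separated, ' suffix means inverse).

  after f: (1 3 5 6 2)
  after f: (1 5 2 3 6)
  after g: (1 5 3 2 6)
  after r': (1 4 2)(5 6)

f f g r'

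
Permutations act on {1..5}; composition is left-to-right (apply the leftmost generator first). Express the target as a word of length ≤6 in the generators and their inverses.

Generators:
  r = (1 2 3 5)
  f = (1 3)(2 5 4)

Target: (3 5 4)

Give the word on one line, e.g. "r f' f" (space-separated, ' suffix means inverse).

  after r': (1 5 3 2)
  after f': (1 2 3 4 5)
  after r: (1 3 4)(2 5)
  after f': (3 5 4)

r' f' r f'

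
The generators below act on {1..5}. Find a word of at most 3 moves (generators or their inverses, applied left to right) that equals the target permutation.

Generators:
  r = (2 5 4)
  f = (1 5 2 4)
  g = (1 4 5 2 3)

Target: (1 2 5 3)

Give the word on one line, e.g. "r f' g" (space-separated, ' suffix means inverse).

f g

  after f: (1 5 2 4)
  after g: (1 2 5 3)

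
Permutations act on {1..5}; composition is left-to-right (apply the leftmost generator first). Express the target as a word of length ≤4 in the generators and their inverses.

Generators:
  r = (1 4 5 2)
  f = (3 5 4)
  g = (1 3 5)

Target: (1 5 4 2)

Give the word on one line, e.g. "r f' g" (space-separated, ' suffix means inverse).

  after g: (1 3 5)
  after f': (1 4 5)
  after r: (1 5 4 2)

g f' r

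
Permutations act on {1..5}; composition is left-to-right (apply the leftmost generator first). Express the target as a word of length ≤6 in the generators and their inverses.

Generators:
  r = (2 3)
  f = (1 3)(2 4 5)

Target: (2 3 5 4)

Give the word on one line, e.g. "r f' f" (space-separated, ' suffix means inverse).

r f' f' f' f'

  after r: (2 3)
  after f': (1 3 5 4 2)
  after f': (2 3 4 5)
  after f': (1 3 2)
  after f': (2 3 5 4)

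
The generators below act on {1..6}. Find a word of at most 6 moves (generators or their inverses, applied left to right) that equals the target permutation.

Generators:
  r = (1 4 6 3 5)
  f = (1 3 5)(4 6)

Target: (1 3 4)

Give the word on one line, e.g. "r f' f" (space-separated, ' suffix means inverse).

r f r f r'

  after r: (1 4 6 3 5)
  after f: (1 6 5 3)
  after r: (1 3 4 6)
  after f: (1 5)(3 6)
  after r': (1 3 4)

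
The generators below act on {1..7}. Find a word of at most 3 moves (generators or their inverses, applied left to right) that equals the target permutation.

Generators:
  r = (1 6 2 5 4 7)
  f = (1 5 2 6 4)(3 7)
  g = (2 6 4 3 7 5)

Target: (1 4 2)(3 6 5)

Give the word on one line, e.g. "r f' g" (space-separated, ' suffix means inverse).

g' f'

  after g': (2 5 7 3 4 6)
  after f': (1 4 2)(3 6 5)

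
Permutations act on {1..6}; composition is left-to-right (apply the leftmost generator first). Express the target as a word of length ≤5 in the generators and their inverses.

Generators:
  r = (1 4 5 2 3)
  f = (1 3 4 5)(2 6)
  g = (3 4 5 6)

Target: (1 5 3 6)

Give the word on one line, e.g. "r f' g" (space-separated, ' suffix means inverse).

  after f': (1 5 4 3)(2 6)
  after f': (1 4)(3 5)
  after r: (1 5)(2 3)
  after g': (1 4 3 2 6 5)
  after f: (1 5 3 6)

f' f' r g' f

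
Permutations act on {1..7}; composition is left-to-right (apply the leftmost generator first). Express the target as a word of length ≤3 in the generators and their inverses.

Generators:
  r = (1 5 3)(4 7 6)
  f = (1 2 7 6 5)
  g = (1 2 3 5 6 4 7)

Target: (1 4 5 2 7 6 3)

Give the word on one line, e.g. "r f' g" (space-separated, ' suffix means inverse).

g' g'

  after g': (1 7 4 6 5 3 2)
  after g': (1 4 5 2 7 6 3)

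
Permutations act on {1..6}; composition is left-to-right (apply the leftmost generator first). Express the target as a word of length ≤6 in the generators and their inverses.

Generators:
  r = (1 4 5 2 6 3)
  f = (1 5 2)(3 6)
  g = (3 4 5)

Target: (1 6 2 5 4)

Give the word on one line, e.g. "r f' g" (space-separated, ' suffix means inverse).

r' f' f' f'

  after r': (1 3 6 2 5 4)
  after f': (1 6 5 4 2)
  after f': (1 3 6)(4 5)
  after f': (1 6 2 5 4)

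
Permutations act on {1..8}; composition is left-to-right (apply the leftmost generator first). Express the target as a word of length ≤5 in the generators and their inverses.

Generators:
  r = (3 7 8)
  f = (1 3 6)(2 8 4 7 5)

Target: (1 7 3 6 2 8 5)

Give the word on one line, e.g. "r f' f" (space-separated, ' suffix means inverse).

f' r' f' r

  after f': (1 6 3)(2 5 7 4 8)
  after r': (1 6 8 2 5 3)(4 7)
  after f': (1 3 6 2 7 8 5)
  after r: (1 7 3 6 2 8 5)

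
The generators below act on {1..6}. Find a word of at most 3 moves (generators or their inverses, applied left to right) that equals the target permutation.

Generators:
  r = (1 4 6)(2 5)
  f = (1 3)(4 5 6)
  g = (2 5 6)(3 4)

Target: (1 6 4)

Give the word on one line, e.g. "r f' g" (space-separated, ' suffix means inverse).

r r

  after r: (1 4 6)(2 5)
  after r: (1 6 4)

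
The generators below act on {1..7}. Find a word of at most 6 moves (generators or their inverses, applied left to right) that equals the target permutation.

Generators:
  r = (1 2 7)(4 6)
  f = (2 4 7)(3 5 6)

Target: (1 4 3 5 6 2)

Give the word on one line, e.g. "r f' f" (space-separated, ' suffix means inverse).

r f r r

  after r: (1 2 7)(4 6)
  after f: (1 4 3 5 6 7)
  after r: (1 6)(2 7)(3 5 4)
  after r: (1 4 3 5 6 2)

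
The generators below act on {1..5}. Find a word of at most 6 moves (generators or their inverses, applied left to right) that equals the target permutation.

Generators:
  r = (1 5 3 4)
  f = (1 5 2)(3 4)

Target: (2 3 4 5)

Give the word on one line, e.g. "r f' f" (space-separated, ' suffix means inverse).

f r' f f f

  after f: (1 5 2)(3 4)
  after r': (2 4 5)
  after f: (1 5)(2 3 4)
  after f: (1 2 4)
  after f: (2 3 4 5)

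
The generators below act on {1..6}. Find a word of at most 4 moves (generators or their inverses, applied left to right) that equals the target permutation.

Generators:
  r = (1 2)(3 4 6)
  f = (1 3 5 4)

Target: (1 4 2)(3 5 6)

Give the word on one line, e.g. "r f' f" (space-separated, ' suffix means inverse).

f r

  after f: (1 3 5 4)
  after r: (1 4 2)(3 5 6)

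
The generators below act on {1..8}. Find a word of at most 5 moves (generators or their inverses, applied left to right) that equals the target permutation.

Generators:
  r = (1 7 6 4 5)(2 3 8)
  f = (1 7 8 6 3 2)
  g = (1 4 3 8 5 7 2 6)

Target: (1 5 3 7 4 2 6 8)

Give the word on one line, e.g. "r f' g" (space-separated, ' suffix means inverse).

g f' f' r

  after g: (1 4 3 8 5 7 2 6)
  after f': (1 4 6 2 8 5)(3 7)
  after f': (1 4 8 5 2 7 6 3)
  after r: (1 5 3 7 4 2 6 8)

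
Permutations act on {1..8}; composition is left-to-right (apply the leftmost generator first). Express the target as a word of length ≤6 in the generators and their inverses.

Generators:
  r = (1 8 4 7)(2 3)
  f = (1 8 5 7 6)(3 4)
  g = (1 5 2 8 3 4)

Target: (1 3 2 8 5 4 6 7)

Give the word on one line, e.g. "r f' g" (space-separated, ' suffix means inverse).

r g f r' g

  after r: (1 8 4 7)(2 3)
  after g: (1 3 8)(2 4 7 5)
  after f: (1 4 6)(2 3 5)
  after r': (1 8)(3 5)(4 6 7)
  after g: (1 3 2 8 5 4 6 7)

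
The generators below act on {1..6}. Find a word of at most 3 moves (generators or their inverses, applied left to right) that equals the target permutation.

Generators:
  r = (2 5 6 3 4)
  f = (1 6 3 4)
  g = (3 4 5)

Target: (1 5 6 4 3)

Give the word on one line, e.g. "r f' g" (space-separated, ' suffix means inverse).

f' g f'

  after f': (1 4 3 6)
  after g: (1 5 3 6)
  after f': (1 5 6 4 3)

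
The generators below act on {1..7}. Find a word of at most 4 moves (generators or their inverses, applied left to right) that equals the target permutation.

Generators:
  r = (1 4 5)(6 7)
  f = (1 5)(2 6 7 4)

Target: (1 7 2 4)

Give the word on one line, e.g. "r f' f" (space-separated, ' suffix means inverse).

  after r: (1 4 5)(6 7)
  after f': (1 7 2 4)

r f'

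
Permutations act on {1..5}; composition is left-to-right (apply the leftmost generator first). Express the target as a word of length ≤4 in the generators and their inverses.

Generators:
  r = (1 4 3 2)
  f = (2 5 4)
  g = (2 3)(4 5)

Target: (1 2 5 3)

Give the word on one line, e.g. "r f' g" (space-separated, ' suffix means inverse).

  after g: (2 3)(4 5)
  after r: (1 4 5 3)
  after f: (1 2 5 3)

g r f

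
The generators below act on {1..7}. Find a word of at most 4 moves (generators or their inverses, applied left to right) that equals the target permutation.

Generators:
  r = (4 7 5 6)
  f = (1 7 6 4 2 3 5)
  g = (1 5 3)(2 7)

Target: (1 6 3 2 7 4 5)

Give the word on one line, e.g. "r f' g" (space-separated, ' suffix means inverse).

  after r': (4 6 5 7)
  after f': (1 5)(2 4 7 6 3)
  after r: (1 6 3 2 7 4 5)

r' f' r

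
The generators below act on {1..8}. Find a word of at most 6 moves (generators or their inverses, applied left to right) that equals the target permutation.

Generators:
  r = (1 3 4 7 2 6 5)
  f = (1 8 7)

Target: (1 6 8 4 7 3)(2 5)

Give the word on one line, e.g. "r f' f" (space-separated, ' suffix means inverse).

r' f' f' r' f'

  after r': (1 5 6 2 7 4 3)
  after f': (1 5 6 2 8)(3 7 4)
  after f': (1 5 6 2)(3 8 7 4)
  after r': (1 6 7 3 8 4)(2 5)
  after f': (1 6 8 4 7 3)(2 5)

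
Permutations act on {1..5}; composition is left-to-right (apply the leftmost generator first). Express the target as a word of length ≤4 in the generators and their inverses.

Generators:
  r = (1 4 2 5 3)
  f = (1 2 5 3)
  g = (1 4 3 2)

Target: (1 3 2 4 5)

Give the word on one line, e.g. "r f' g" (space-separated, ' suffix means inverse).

  after g': (1 2 3 4)
  after f: (1 5 3 4 2)
  after r: (1 3 2 4 5)

g' f r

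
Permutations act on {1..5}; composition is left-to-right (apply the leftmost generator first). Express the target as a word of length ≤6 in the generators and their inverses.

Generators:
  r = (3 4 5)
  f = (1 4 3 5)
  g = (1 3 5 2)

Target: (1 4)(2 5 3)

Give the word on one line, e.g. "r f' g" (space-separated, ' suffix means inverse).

f g f r

  after f: (1 4 3 5)
  after g: (1 4 5 3 2)
  after f: (1 3 2 4)
  after r: (1 4)(2 5 3)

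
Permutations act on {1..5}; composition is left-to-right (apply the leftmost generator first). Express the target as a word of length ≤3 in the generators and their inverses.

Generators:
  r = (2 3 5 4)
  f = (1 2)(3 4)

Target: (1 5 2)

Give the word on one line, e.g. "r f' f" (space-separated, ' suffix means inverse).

  after f': (1 2)(3 4)
  after r: (1 3 2)(4 5)
  after r: (1 5 2)

f' r r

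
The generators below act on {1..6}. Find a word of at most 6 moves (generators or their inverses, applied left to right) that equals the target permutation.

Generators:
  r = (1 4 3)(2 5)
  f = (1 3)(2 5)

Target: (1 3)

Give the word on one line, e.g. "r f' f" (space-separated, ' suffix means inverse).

r' r' f r

  after r': (1 3 4)(2 5)
  after r': (1 4 3)
  after f: (1 4)(2 5)
  after r: (1 3)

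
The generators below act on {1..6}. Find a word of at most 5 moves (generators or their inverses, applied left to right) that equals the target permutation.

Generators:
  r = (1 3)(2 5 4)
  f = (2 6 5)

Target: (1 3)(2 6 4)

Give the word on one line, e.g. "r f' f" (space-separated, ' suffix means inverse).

  after f': (2 5 6)
  after f': (2 6 5)
  after r: (1 3)(2 6 4)

f' f' r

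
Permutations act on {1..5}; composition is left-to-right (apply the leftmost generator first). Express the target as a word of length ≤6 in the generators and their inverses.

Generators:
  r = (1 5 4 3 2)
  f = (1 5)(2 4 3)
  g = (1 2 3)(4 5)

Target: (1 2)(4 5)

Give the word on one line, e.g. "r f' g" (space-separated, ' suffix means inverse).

r f r' g r

  after r: (1 5 4 3 2)
  after f: (2 5 3 4)
  after r': (1 2)(3 5 4)
  after g: (1 3 4)
  after r: (1 2)(4 5)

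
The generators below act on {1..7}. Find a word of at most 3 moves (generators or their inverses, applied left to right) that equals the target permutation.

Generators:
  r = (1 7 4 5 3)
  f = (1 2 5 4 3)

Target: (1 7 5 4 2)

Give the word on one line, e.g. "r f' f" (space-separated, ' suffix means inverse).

r f'

  after r: (1 7 4 5 3)
  after f': (1 7 5 4 2)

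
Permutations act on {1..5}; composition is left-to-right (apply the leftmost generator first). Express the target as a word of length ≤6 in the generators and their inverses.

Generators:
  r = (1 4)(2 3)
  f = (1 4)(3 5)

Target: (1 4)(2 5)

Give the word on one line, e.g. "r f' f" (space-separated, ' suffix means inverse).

r' f' r f' f'

  after r': (1 4)(2 3)
  after f': (2 5 3)
  after r: (1 4)(2 5)
  after f': (2 3 5)
  after f': (1 4)(2 5)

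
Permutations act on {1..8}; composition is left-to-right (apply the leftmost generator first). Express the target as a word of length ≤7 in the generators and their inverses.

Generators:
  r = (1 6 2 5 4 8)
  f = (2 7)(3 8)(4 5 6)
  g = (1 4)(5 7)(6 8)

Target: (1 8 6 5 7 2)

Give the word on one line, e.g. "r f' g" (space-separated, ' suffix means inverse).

  after g: (1 4)(5 7)(6 8)
  after f: (1 5 2 7 6 3 8 4)
  after f: (1 6 8 5 7 4)
  after r': (2 6 4 8)(5 7)
  after r': (1 8 6 5 7 2)

g f f r' r'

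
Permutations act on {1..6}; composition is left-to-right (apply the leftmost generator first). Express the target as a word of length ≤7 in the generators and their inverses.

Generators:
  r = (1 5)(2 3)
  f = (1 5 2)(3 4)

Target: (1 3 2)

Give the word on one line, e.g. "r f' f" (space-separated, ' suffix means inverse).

  after f': (1 2 5)(3 4)
  after f': (1 5 2)
  after f': (3 4)
  after f': (1 2 5)
  after r': (1 3 2)

f' f' f' f' r'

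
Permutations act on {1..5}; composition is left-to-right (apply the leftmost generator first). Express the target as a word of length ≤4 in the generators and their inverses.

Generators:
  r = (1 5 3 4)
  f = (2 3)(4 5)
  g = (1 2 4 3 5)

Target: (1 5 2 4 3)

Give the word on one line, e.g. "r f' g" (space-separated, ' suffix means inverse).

f' g'

  after f': (2 3)(4 5)
  after g': (1 5 2 4 3)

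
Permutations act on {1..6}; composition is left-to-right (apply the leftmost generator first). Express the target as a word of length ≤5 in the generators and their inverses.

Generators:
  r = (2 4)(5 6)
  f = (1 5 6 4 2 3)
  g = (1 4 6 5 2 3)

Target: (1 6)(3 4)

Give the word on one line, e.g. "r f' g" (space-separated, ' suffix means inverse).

  after f': (1 3 2 4 6 5)
  after g: (2 6)(4 5)
  after g: (1 4 2 5 6 3)
  after g: (1 6)(3 4)

f' g g g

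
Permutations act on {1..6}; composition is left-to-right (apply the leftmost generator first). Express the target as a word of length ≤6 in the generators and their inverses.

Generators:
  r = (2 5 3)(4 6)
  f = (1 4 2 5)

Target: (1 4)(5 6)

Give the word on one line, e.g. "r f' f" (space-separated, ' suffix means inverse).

r' f' r' f'

  after r': (2 3 5)(4 6)
  after f': (1 5 4 6)(2 3)
  after r': (1 2 5 6)
  after f': (1 4)(5 6)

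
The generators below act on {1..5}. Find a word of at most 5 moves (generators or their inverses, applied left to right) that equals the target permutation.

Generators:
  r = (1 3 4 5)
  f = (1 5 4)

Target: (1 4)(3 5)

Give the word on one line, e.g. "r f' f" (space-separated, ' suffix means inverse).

  after r': (1 5 4 3)
  after f: (1 4 3 5)
  after r: (1 5 3)
  after f: (1 4)(3 5)

r' f r f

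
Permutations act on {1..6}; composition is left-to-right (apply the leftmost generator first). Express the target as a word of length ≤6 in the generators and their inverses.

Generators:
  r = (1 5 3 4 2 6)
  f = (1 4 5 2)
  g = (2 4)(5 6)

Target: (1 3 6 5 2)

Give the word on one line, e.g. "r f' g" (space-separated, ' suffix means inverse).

r f' r' f

  after r: (1 5 3 4 2 6)
  after f': (1 4 5 3)(2 6)
  after r': (1 3 6 4)
  after f: (1 3 6 5 2)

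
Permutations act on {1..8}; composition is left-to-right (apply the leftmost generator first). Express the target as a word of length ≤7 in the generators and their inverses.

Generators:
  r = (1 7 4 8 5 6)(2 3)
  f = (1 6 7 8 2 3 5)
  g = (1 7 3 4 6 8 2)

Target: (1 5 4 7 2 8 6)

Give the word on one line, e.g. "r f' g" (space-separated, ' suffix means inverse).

g g f' g' r

  after g: (1 7 3 4 6 8 2)
  after g: (1 3 6 2 7 4 8)
  after f': (1 2 6 8 5 3)(4 7)
  after g': (1 8 5 7 3 2 4)
  after r: (1 5 4 7 2 8 6)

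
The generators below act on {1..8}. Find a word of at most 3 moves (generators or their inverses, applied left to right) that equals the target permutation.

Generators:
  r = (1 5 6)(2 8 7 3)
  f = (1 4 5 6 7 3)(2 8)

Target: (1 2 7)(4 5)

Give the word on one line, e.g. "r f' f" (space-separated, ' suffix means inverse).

f' r

  after f': (1 3 7 6 5 4)(2 8)
  after r: (1 2 7)(4 5)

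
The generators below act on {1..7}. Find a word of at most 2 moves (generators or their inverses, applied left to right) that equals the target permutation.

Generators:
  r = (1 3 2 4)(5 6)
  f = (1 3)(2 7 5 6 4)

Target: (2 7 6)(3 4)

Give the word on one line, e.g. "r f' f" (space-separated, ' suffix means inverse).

  after f: (1 3)(2 7 5 6 4)
  after r': (2 7 6)(3 4)

f r'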